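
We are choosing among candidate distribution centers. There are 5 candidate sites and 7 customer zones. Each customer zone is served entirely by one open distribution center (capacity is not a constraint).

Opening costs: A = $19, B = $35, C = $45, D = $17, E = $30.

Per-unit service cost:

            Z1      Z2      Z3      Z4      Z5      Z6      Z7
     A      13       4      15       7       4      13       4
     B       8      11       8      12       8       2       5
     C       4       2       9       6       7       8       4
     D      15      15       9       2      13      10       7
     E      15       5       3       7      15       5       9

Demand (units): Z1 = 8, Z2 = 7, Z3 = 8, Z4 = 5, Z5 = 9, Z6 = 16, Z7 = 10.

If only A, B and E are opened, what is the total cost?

Total cost: 343

Each customer zone is assigned to its cheapest site among the open ones.
{A, B, E}: Z1→B 8·8=64, Z2→A 4·7=28, Z3→E 3·8=24, Z4→A 7·5=35, Z5→A 4·9=36, Z6→B 2·16=32, Z7→A 4·10=40. Service 259; fixed 84; total 343.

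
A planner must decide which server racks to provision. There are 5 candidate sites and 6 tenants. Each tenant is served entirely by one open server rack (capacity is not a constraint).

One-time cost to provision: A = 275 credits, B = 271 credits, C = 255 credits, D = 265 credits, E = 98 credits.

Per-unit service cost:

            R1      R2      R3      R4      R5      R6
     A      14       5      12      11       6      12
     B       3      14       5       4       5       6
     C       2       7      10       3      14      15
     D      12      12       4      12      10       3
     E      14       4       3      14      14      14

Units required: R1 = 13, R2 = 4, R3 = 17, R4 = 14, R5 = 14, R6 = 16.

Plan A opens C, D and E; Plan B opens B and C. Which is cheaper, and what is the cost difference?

Plan B is cheaper by 68.

Plan A: {C, D, E}: R1→C 2·13=26, R2→E 4·4=16, R3→E 3·17=51, R4→C 3·14=42, R5→D 10·14=140, R6→D 3·16=48. Service 323; fixed 618; total 941.
Plan B: {B, C}: R1→C 2·13=26, R2→C 7·4=28, R3→B 5·17=85, R4→C 3·14=42, R5→B 5·14=70, R6→B 6·16=96. Service 347; fixed 526; total 873.
Difference: |941 − 873| = 68.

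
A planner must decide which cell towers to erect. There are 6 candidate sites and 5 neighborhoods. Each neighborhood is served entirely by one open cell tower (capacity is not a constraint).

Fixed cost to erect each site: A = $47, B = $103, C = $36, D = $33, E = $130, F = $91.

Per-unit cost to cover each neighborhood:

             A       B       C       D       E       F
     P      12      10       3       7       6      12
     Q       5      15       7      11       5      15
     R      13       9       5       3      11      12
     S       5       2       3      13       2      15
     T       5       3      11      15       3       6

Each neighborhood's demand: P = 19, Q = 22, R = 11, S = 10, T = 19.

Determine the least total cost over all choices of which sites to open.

For any fixed open set, each neighborhood goes to its cheapest open site; total = fixed + service.
{A, C}: P→C 3·19=57, Q→A 5·22=110, R→C 5·11=55, S→C 3·10=30, T→A 5·19=95. Service 347; fixed 83; total 430.
{A, C, D}: service 325 + fixed 116 = 441
{C, E}: service 299 + fixed 166 = 465
{A, B, C, D, E, F}: service 277 + fixed 440 = 717
No other subset beats 430.

Minimum total cost: 430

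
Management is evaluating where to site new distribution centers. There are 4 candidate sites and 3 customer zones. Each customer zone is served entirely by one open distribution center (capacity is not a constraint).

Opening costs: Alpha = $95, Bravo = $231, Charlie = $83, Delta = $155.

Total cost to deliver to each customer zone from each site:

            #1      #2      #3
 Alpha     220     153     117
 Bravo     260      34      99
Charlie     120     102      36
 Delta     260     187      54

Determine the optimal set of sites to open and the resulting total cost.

Open Charlie only; minimum total cost 341.

For any fixed open set, each customer zone goes to its cheapest open site; total = fixed + service.
{Charlie}: #1→Charlie 120, #2→Charlie 102, #3→Charlie 36. Service 258; fixed 83; total 341.
{Alpha, Charlie}: service 258 + fixed 178 = 436
{Charlie, Delta}: #1→Charlie 120, #2→Charlie 102, #3→Charlie 36. Service 258; fixed 238; total 496.
{Alpha, Bravo, Charlie, Delta}: service 190 + fixed 564 = 754
No other subset beats 341.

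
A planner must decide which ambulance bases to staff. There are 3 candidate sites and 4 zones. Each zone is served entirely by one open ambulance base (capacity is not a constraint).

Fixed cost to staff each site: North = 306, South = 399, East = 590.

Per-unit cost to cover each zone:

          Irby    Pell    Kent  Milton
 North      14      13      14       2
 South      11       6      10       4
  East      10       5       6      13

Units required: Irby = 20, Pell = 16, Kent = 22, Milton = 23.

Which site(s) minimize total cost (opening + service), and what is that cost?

Open South only; minimum total cost 1027.

For any fixed open set, each zone goes to its cheapest open site; total = fixed + service.
{South}: Irby→South 11·20=220, Pell→South 6·16=96, Kent→South 10·22=220, Milton→South 4·23=92. Service 628; fixed 399; total 1027.
{North}: Irby→North 14·20=280, Pell→North 13·16=208, Kent→North 14·22=308, Milton→North 2·23=46. Service 842; fixed 306; total 1148.
{North, South}: Irby→South 11·20=220, Pell→South 6·16=96, Kent→South 10·22=220, Milton→North 2·23=46. Service 582; fixed 705; total 1287.
{North, South, East}: Irby→East 10·20=200, Pell→East 5·16=80, Kent→East 6·22=132, Milton→North 2·23=46. Service 458; fixed 1295; total 1753.
(All 7 nonempty subsets were checked; South only is lowest.)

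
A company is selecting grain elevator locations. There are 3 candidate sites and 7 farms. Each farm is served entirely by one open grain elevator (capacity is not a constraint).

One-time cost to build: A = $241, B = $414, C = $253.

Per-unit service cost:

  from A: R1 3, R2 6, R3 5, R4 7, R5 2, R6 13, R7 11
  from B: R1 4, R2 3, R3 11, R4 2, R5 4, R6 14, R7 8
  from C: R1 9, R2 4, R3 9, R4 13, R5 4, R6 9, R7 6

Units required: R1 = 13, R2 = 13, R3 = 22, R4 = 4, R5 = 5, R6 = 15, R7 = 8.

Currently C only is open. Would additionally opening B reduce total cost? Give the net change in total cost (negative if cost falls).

No — net change +292 (cost rises by 292).

Current service cost with {C}: 622.
Adding B: each farm re-picks its cheapest; new service cost 500, saving 122.
Extra fixed cost: 414. Net change = 414 − 122 = 292.
(Totals: 875 → 1167.)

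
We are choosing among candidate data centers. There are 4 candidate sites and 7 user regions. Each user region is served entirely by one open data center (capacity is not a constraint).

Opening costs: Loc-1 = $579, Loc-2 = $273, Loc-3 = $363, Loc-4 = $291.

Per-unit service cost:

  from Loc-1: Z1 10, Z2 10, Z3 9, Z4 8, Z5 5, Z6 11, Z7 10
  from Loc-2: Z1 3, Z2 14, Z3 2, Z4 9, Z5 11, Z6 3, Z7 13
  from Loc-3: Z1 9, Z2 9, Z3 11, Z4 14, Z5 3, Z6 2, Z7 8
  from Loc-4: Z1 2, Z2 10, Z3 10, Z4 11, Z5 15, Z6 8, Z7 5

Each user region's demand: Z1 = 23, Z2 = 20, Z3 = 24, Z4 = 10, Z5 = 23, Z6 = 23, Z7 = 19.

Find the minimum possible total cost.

Minimum total cost: 1290

For any fixed open set, each user region goes to its cheapest open site; total = fixed + service.
{Loc-2, Loc-3}: Z1→Loc-2 3·23=69, Z2→Loc-3 9·20=180, Z3→Loc-2 2·24=48, Z4→Loc-2 9·10=90, Z5→Loc-3 3·23=69, Z6→Loc-3 2·23=46, Z7→Loc-3 8·19=152. Service 654; fixed 636; total 1290.
{Loc-2}: service 1056 + fixed 273 = 1329
{Loc-2, Loc-4}: Z1→Loc-4 2·23=46, Z2→Loc-4 10·20=200, Z3→Loc-2 2·24=48, Z4→Loc-2 9·10=90, Z5→Loc-2 11·23=253, Z6→Loc-2 3·23=69, Z7→Loc-4 5·19=95. Service 801; fixed 564; total 1365.
{Loc-1, Loc-2, Loc-3, Loc-4}: service 564 + fixed 1506 = 2070
No other subset beats 1290.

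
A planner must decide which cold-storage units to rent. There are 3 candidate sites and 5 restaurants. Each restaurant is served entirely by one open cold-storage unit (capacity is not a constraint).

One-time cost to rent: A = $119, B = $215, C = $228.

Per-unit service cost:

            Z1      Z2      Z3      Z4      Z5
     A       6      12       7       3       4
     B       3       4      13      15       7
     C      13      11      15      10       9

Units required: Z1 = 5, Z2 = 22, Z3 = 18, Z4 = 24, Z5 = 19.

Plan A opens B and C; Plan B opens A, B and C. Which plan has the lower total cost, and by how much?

Plan B is cheaper by 214.

Plan A: {B, C}: Z1→B 3·5=15, Z2→B 4·22=88, Z3→B 13·18=234, Z4→C 10·24=240, Z5→B 7·19=133. Service 710; fixed 443; total 1153.
Plan B: {A, B, C}: Z1→B 3·5=15, Z2→B 4·22=88, Z3→A 7·18=126, Z4→A 3·24=72, Z5→A 4·19=76. Service 377; fixed 562; total 939.
Difference: |1153 − 939| = 214.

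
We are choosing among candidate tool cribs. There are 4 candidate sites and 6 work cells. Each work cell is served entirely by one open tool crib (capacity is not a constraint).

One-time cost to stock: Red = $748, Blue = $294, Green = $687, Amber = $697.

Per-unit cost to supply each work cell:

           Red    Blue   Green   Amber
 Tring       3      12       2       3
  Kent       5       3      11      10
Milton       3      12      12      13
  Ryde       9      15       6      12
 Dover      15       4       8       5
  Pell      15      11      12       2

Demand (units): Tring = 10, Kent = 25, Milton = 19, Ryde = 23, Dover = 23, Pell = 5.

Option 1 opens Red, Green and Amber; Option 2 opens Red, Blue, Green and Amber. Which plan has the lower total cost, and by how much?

Option 1: {Red, Green, Amber}: Tring→Green 2·10=20, Kent→Red 5·25=125, Milton→Red 3·19=57, Ryde→Green 6·23=138, Dover→Amber 5·23=115, Pell→Amber 2·5=10. Service 465; fixed 2132; total 2597.
Option 2: {Red, Blue, Green, Amber}: Tring→Green 2·10=20, Kent→Blue 3·25=75, Milton→Red 3·19=57, Ryde→Green 6·23=138, Dover→Blue 4·23=92, Pell→Amber 2·5=10. Service 392; fixed 2426; total 2818.
Difference: |2597 − 2818| = 221.

Option 1 is cheaper by 221.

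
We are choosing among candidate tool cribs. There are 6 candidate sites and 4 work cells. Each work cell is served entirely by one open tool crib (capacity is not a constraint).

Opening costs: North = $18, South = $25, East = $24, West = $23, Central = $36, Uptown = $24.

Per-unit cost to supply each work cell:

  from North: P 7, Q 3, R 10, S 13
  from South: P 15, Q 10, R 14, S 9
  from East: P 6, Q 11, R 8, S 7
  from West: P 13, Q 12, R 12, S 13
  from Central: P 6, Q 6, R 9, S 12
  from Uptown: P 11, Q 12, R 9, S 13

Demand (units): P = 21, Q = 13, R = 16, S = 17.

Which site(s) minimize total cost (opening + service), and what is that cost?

Open North and East; minimum total cost 454.

For any fixed open set, each work cell goes to its cheapest open site; total = fixed + service.
{North, East}: P→East 6·21=126, Q→North 3·13=39, R→East 8·16=128, S→East 7·17=119. Service 412; fixed 42; total 454.
{North, East, West}: P→East 6·21=126, Q→North 3·13=39, R→East 8·16=128, S→East 7·17=119. Service 412; fixed 65; total 477.
{North, East, Uptown}: service 412 + fixed 66 = 478
{North, South, East, West, Central, Uptown}: service 412 + fixed 150 = 562
No other subset beats 454.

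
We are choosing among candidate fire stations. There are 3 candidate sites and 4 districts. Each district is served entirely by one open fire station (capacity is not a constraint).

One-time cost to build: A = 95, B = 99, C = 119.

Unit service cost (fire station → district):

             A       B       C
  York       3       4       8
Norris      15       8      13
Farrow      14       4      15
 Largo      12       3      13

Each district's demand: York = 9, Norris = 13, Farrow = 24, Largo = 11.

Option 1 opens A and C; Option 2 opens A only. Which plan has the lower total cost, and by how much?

Option 2 is cheaper by 93.

Option 1: {A, C}: York→A 3·9=27, Norris→C 13·13=169, Farrow→A 14·24=336, Largo→A 12·11=132. Service 664; fixed 214; total 878.
Option 2: {A}: York→A 3·9=27, Norris→A 15·13=195, Farrow→A 14·24=336, Largo→A 12·11=132. Service 690; fixed 95; total 785.
Difference: |878 − 785| = 93.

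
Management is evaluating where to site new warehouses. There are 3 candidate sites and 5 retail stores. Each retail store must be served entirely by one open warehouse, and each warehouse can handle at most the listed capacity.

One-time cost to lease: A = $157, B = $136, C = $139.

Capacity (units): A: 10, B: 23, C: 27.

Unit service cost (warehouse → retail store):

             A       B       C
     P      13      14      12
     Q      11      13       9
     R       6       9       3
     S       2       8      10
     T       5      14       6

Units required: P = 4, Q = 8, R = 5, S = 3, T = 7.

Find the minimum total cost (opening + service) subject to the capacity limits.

Open {C}: P→C 12·4=48, Q→C 9·8=72, R→C 3·5=15, S→C 10·3=30, T→C 6·7=42.
Loads: C carries 27/27. Service 207; fixed 139; total 346.
Next best feasible plan costs 472.

Minimum total cost: 346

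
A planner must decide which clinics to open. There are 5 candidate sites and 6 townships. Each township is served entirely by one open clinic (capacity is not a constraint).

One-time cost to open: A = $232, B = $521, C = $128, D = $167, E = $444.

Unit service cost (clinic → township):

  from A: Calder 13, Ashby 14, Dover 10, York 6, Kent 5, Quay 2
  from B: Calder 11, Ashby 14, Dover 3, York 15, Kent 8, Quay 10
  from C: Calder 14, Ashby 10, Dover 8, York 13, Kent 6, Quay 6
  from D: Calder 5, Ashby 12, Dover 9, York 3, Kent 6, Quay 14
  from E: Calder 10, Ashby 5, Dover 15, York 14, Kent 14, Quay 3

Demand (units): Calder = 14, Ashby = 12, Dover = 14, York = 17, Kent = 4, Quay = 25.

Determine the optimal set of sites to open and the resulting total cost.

For any fixed open set, each township goes to its cheapest open site; total = fixed + service.
{C, D}: Calder→D 5·14=70, Ashby→C 10·12=120, Dover→C 8·14=112, York→D 3·17=51, Kent→C 6·4=24, Quay→C 6·25=150. Service 527; fixed 295; total 822.
{A, D}: service 461 + fixed 399 = 860
{A}: Calder→A 13·14=182, Ashby→A 14·12=168, Dover→A 10·14=140, York→A 6·17=102, Kent→A 5·4=20, Quay→A 2·25=50. Service 662; fixed 232; total 894.
{A, B, C, D, E}: Calder→D 5·14=70, Ashby→E 5·12=60, Dover→B 3·14=42, York→D 3·17=51, Kent→A 5·4=20, Quay→A 2·25=50. Service 293; fixed 1492; total 1785.
No other subset beats 822.

Open C and D; minimum total cost 822.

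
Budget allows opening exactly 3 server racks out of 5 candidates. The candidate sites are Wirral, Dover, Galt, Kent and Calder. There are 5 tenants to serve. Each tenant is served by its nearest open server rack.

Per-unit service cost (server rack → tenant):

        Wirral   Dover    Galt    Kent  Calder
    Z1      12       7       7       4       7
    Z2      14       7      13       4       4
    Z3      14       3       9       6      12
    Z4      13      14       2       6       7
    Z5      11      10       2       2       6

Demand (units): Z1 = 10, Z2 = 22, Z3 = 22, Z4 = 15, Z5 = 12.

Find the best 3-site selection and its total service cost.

With exactly 3 open, each tenant uses its cheapest among the chosen.
{Dover, Galt, Kent}: Z1→Kent 4·10=40, Z2→Kent 4·22=88, Z3→Dover 3·22=66, Z4→Galt 2·15=30, Z5→Galt 2·12=24. Service cost 248.
{Dover, Galt, Calder}: service cost 278
{Wirral, Dover, Kent}: service cost 308
Among all 10 size-3 choices, {Dover, Galt, Kent} is lowest.

Choose Dover, Galt and Kent; total service cost 248.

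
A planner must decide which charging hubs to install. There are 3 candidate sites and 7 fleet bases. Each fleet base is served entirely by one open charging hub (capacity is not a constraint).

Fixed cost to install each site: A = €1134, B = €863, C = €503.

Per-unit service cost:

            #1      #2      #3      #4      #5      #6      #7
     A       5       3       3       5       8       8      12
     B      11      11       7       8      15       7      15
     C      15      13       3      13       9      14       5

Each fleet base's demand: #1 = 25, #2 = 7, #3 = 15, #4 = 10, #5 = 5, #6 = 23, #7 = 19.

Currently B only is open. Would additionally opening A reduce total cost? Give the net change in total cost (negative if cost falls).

Current service cost with {B}: 1058.
Adding A: each fleet base re-picks its cheapest; new service cost 670, saving 388.
Extra fixed cost: 1134. Net change = 1134 − 388 = 746.
(Totals: 1921 → 2667.)

No — net change +746 (cost rises by 746).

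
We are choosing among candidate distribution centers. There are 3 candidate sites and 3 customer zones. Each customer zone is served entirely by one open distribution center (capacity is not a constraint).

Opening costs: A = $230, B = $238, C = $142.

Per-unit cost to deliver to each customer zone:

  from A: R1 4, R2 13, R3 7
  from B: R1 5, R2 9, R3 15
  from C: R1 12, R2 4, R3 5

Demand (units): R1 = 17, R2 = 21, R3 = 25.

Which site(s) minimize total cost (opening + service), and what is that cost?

For any fixed open set, each customer zone goes to its cheapest open site; total = fixed + service.
{C}: R1→C 12·17=204, R2→C 4·21=84, R3→C 5·25=125. Service 413; fixed 142; total 555.
{A, C}: R1→A 4·17=68, R2→C 4·21=84, R3→C 5·25=125. Service 277; fixed 372; total 649.
{B, C}: R1→B 5·17=85, R2→C 4·21=84, R3→C 5·25=125. Service 294; fixed 380; total 674.
{A, B, C}: service 277 + fixed 610 = 887
(All 7 nonempty subsets were checked; C only is lowest.)

Open C only; minimum total cost 555.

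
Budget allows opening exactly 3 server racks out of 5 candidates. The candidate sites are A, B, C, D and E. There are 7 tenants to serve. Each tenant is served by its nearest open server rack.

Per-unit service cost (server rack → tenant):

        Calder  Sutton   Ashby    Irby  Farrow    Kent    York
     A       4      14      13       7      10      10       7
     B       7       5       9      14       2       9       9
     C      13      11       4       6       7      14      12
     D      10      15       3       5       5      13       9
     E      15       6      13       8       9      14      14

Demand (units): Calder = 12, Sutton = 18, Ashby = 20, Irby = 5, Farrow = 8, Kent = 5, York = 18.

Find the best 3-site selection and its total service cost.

With exactly 3 open, each tenant uses its cheapest among the chosen.
{A, B, D}: Calder→A 4·12=48, Sutton→B 5·18=90, Ashby→D 3·20=60, Irby→D 5·5=25, Farrow→B 2·8=16, Kent→B 9·5=45, York→A 7·18=126. Service cost 410.
{A, B, C}: service cost 435
{A, D, E}: service cost 457
Among all 10 size-3 choices, {A, B, D} is lowest.

Choose A, B and D; total service cost 410.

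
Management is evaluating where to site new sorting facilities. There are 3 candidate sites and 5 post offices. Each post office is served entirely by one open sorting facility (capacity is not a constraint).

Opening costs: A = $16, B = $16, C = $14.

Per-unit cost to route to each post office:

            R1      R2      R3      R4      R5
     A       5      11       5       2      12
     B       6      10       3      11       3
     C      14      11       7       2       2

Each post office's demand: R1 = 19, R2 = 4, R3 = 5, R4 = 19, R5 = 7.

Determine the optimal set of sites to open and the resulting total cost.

For any fixed open set, each post office goes to its cheapest open site; total = fixed + service.
{A, B}: R1→A 5·19=95, R2→B 10·4=40, R3→B 3·5=15, R4→A 2·19=38, R5→B 3·7=21. Service 209; fixed 32; total 241.
{A, C}: service 216 + fixed 30 = 246
{A, B, C}: service 202 + fixed 46 = 248
{C}: service 397 + fixed 14 = 411
No other subset beats 241.

Open A and B; minimum total cost 241.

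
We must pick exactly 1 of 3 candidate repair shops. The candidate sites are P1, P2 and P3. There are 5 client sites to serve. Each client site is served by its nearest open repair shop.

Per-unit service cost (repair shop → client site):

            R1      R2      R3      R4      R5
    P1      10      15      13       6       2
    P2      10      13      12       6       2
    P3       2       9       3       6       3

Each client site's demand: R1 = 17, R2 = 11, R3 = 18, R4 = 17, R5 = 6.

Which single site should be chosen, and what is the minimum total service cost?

With exactly 1 open, each client site uses its cheapest among the chosen.
{P3}: R1→P3 2·17=34, R2→P3 9·11=99, R3→P3 3·18=54, R4→P3 6·17=102, R5→P3 3·6=18. Service cost 307.
{P2}: service cost 643
{P1}: service cost 683
Among all 3 size-1 choices, {P3} is lowest.

Choose P3 only; total service cost 307.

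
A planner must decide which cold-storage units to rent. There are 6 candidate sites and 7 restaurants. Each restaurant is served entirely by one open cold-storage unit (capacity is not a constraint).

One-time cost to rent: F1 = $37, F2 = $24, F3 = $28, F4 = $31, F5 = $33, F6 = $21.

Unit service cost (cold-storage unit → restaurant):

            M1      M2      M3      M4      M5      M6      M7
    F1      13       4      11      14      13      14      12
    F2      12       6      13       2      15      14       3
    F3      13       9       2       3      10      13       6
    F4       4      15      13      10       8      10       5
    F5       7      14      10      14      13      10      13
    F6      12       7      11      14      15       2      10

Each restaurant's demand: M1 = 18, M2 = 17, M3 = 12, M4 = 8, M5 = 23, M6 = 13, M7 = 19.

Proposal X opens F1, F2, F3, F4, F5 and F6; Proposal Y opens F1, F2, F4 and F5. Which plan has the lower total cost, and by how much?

Proposal X: {F1, F2, F3, F4, F5, F6}: M1→F4 4·18=72, M2→F1 4·17=68, M3→F3 2·12=24, M4→F2 2·8=16, M5→F4 8·23=184, M6→F6 2·13=26, M7→F2 3·19=57. Service 447; fixed 174; total 621.
Proposal Y: {F1, F2, F4, F5}: M1→F4 4·18=72, M2→F1 4·17=68, M3→F5 10·12=120, M4→F2 2·8=16, M5→F4 8·23=184, M6→F4 10·13=130, M7→F2 3·19=57. Service 647; fixed 125; total 772.
Difference: |621 − 772| = 151.

Proposal X is cheaper by 151.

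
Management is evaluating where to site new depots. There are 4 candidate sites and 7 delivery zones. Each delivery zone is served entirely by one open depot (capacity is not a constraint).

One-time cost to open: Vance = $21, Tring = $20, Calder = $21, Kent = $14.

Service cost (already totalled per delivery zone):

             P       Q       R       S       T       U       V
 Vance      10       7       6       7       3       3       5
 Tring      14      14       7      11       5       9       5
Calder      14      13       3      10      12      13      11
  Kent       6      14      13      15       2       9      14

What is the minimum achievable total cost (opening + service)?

Minimum total cost: 62

For any fixed open set, each delivery zone goes to its cheapest open site; total = fixed + service.
{Vance}: P→Vance 10, Q→Vance 7, R→Vance 6, S→Vance 7, T→Vance 3, U→Vance 3, V→Vance 5. Service 41; fixed 21; total 62.
{Vance, Kent}: P→Kent 6, Q→Vance 7, R→Vance 6, S→Vance 7, T→Kent 2, U→Vance 3, V→Vance 5. Service 36; fixed 35; total 71.
{Vance, Calder}: service 38 + fixed 42 = 80
{Vance, Tring, Calder, Kent}: P→Kent 6, Q→Vance 7, R→Calder 3, S→Vance 7, T→Kent 2, U→Vance 3, V→Vance 5. Service 33; fixed 76; total 109.
No other subset beats 62.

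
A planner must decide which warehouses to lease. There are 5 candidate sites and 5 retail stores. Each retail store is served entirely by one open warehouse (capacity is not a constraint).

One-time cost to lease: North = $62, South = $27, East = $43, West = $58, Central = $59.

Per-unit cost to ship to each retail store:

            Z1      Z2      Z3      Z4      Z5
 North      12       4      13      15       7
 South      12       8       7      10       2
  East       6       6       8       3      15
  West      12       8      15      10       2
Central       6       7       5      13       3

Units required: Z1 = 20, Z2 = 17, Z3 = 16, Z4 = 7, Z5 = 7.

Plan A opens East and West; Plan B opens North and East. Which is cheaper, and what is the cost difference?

Plan A is cheaper by 5.

Plan A: {East, West}: Z1→East 6·20=120, Z2→East 6·17=102, Z3→East 8·16=128, Z4→East 3·7=21, Z5→West 2·7=14. Service 385; fixed 101; total 486.
Plan B: {North, East}: Z1→East 6·20=120, Z2→North 4·17=68, Z3→East 8·16=128, Z4→East 3·7=21, Z5→North 7·7=49. Service 386; fixed 105; total 491.
Difference: |486 − 491| = 5.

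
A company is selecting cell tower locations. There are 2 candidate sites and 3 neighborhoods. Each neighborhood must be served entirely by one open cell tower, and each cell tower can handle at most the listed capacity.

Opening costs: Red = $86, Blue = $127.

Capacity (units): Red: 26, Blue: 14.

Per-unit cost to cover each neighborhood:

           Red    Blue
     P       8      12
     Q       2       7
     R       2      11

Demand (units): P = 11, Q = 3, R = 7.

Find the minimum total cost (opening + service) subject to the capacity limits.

Open {Red}: P→Red 8·11=88, Q→Red 2·3=6, R→Red 2·7=14.
Loads: Red carries 21/26. Service 108; fixed 86; total 194.
Next best feasible plan costs 321.

Minimum total cost: 194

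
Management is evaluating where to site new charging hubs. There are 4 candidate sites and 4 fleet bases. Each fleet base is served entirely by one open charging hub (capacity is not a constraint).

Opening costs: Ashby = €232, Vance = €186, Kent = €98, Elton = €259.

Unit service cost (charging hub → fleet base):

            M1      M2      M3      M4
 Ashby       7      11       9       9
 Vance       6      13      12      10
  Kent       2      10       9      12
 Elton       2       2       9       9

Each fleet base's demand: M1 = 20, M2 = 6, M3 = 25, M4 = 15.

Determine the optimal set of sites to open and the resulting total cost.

Open Kent only; minimum total cost 603.

For any fixed open set, each fleet base goes to its cheapest open site; total = fixed + service.
{Kent}: M1→Kent 2·20=40, M2→Kent 10·6=60, M3→Kent 9·25=225, M4→Kent 12·15=180. Service 505; fixed 98; total 603.
{Elton}: service 412 + fixed 259 = 671
{Vance, Kent}: service 475 + fixed 284 = 759
{Ashby, Vance, Kent, Elton}: service 412 + fixed 775 = 1187
(All 15 nonempty subsets were checked; Kent only is lowest.)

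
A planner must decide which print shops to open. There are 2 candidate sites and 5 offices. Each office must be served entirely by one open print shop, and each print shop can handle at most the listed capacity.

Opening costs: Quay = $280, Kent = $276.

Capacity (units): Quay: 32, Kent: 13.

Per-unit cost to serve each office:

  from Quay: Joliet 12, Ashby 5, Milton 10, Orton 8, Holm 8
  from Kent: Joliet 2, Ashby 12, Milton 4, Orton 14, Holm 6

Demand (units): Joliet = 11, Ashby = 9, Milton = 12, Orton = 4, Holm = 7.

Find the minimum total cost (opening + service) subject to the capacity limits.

Open {Quay, Kent}: Joliet→Kent 2·11=22, Ashby→Quay 5·9=45, Milton→Quay 10·12=120, Orton→Quay 8·4=32, Holm→Quay 8·7=56.
Loads: Quay carries 32/32, Kent carries 11/13. Service 275; fixed 556; total 831.
Next best feasible plan costs 869.

Minimum total cost: 831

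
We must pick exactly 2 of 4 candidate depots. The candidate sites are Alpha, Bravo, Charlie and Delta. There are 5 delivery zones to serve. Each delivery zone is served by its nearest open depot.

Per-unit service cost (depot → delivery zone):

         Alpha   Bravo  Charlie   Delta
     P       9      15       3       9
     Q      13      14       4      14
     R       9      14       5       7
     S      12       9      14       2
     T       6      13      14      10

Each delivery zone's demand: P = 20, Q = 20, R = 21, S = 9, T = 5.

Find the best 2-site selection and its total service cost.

With exactly 2 open, each delivery zone uses its cheapest among the chosen.
{Charlie, Delta}: P→Charlie 3·20=60, Q→Charlie 4·20=80, R→Charlie 5·21=105, S→Delta 2·9=18, T→Delta 10·5=50. Service cost 313.
{Alpha, Charlie}: service cost 383
{Bravo, Charlie}: service cost 391
Among all 6 size-2 choices, {Charlie, Delta} is lowest.

Choose Charlie and Delta; total service cost 313.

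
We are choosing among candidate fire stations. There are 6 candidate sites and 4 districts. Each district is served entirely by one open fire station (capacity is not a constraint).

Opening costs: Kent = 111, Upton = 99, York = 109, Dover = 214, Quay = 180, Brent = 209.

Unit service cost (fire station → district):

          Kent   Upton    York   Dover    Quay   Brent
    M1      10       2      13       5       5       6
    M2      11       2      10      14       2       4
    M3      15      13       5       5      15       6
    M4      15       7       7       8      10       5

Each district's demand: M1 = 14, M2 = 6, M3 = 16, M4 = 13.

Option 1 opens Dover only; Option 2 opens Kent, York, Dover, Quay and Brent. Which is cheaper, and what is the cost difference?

Option 1 is cheaper by 498.

Option 1: {Dover}: M1→Dover 5·14=70, M2→Dover 14·6=84, M3→Dover 5·16=80, M4→Dover 8·13=104. Service 338; fixed 214; total 552.
Option 2: {Kent, York, Dover, Quay, Brent}: M1→Dover 5·14=70, M2→Quay 2·6=12, M3→York 5·16=80, M4→Brent 5·13=65. Service 227; fixed 823; total 1050.
Difference: |552 − 1050| = 498.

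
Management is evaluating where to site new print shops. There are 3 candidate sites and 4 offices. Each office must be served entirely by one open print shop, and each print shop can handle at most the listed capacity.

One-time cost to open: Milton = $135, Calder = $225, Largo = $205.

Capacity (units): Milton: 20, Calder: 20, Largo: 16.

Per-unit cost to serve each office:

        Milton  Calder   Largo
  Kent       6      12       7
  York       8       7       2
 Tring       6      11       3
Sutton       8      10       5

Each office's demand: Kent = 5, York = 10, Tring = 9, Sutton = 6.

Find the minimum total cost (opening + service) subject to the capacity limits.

Minimum total cost: 474

Open {Milton, Largo}: Kent→Milton 6·5=30, York→Largo 2·10=20, Tring→Milton 6·9=54, Sutton→Largo 5·6=30.
Loads: Milton carries 14/20, Largo carries 16/16. Service 134; fixed 340; total 474.
Next best feasible plan costs 492.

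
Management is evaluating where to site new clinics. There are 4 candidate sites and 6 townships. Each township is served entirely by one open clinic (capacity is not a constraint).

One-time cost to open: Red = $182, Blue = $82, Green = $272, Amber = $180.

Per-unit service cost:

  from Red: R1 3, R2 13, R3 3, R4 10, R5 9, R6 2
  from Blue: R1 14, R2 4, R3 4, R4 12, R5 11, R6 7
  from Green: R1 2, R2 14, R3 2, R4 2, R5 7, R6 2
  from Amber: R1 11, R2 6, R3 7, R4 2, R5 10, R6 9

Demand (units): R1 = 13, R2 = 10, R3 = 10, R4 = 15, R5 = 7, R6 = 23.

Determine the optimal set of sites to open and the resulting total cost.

Open Blue and Green; minimum total cost 565.

For any fixed open set, each township goes to its cheapest open site; total = fixed + service.
{Blue, Green}: R1→Green 2·13=26, R2→Blue 4·10=40, R3→Green 2·10=20, R4→Green 2·15=30, R5→Green 7·7=49, R6→Green 2·23=46. Service 211; fixed 354; total 565.
{Green}: service 311 + fixed 272 = 583
{Red, Amber}: service 268 + fixed 362 = 630
{Red, Blue, Green, Amber}: service 211 + fixed 716 = 927
No other subset beats 565.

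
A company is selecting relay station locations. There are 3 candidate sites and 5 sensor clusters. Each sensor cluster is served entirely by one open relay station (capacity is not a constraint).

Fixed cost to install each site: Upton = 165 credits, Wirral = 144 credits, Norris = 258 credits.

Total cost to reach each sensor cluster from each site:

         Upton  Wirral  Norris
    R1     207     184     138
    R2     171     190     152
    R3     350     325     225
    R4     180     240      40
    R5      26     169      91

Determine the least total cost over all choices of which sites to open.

For any fixed open set, each sensor cluster goes to its cheapest open site; total = fixed + service.
{Norris}: R1→Norris 138, R2→Norris 152, R3→Norris 225, R4→Norris 40, R5→Norris 91. Service 646; fixed 258; total 904.
{Upton, Norris}: R1→Norris 138, R2→Norris 152, R3→Norris 225, R4→Norris 40, R5→Upton 26. Service 581; fixed 423; total 1004.
{Wirral, Norris}: R1→Norris 138, R2→Norris 152, R3→Norris 225, R4→Norris 40, R5→Norris 91. Service 646; fixed 402; total 1048.
{Upton, Wirral, Norris}: service 581 + fixed 567 = 1148
No other subset beats 904.

Minimum total cost: 904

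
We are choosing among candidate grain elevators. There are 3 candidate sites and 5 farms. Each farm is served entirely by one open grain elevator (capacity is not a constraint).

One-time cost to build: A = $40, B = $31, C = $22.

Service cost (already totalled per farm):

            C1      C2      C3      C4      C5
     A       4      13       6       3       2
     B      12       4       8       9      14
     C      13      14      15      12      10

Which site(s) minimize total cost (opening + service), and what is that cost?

Open A only; minimum total cost 68.

For any fixed open set, each farm goes to its cheapest open site; total = fixed + service.
{A}: C1→A 4, C2→A 13, C3→A 6, C4→A 3, C5→A 2. Service 28; fixed 40; total 68.
{B}: C1→B 12, C2→B 4, C3→B 8, C4→B 9, C5→B 14. Service 47; fixed 31; total 78.
{C}: C1→C 13, C2→C 14, C3→C 15, C4→C 12, C5→C 10. Service 64; fixed 22; total 86.
{A, B, C}: C1→A 4, C2→B 4, C3→A 6, C4→A 3, C5→A 2. Service 19; fixed 93; total 112.
No other subset beats 68.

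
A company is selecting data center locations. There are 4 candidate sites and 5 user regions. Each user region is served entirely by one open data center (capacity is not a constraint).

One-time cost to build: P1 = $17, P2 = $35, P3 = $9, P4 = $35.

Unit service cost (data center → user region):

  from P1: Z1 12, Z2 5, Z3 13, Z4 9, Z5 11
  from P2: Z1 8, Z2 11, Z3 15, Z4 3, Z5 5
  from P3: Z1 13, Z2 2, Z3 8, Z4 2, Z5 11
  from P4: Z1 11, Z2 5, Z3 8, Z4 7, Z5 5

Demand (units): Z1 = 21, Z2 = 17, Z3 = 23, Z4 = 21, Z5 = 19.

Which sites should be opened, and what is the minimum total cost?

Open P2 and P3; minimum total cost 567.

For any fixed open set, each user region goes to its cheapest open site; total = fixed + service.
{P2, P3}: Z1→P2 8·21=168, Z2→P3 2·17=34, Z3→P3 8·23=184, Z4→P3 2·21=42, Z5→P2 5·19=95. Service 523; fixed 44; total 567.
{P1, P2, P3}: service 523 + fixed 61 = 584
{P2, P3, P4}: service 523 + fixed 79 = 602
{P1, P2, P3, P4}: service 523 + fixed 96 = 619
(All 15 nonempty subsets were checked; P2 and P3 is lowest.)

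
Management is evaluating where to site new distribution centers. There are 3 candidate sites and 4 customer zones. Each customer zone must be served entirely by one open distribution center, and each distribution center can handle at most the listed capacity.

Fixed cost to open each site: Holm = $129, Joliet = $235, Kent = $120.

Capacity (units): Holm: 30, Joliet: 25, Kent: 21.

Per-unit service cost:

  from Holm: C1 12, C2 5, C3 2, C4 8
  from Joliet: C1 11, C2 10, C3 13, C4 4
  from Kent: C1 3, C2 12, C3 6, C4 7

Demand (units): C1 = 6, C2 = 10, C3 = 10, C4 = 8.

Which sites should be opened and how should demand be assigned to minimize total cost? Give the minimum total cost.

Minimum total cost: 393

Open {Holm, Kent}: C1→Kent 3·6=18, C2→Holm 5·10=50, C3→Holm 2·10=20, C4→Kent 7·8=56.
Loads: Holm carries 20/30, Kent carries 14/21. Service 144; fixed 249; total 393.
Next best feasible plan costs 401.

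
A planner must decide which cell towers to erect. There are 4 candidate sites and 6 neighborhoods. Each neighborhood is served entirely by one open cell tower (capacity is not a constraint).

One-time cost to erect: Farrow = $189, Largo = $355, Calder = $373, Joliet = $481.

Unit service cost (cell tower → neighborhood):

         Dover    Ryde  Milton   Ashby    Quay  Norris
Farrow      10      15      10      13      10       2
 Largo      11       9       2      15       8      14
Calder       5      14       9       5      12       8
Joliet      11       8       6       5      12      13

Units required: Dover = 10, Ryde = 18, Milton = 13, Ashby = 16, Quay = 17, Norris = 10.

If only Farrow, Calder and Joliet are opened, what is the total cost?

Each neighborhood is assigned to its cheapest site among the open ones.
{Farrow, Calder, Joliet}: Dover→Calder 5·10=50, Ryde→Joliet 8·18=144, Milton→Joliet 6·13=78, Ashby→Calder 5·16=80, Quay→Farrow 10·17=170, Norris→Farrow 2·10=20. Service 542; fixed 1043; total 1585.

Total cost: 1585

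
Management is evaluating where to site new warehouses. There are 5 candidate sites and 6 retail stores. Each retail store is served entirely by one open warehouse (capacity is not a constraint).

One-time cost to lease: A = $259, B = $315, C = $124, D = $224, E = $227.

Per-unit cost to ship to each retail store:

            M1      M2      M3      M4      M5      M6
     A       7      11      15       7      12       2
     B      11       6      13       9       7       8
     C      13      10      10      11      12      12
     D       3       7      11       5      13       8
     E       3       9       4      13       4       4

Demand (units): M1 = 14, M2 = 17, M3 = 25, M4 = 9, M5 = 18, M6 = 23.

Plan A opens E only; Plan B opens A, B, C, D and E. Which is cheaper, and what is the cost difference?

Plan A: {E}: M1→E 3·14=42, M2→E 9·17=153, M3→E 4·25=100, M4→E 13·9=117, M5→E 4·18=72, M6→E 4·23=92. Service 576; fixed 227; total 803.
Plan B: {A, B, C, D, E}: M1→D 3·14=42, M2→B 6·17=102, M3→E 4·25=100, M4→D 5·9=45, M5→E 4·18=72, M6→A 2·23=46. Service 407; fixed 1149; total 1556.
Difference: |803 − 1556| = 753.

Plan A is cheaper by 753.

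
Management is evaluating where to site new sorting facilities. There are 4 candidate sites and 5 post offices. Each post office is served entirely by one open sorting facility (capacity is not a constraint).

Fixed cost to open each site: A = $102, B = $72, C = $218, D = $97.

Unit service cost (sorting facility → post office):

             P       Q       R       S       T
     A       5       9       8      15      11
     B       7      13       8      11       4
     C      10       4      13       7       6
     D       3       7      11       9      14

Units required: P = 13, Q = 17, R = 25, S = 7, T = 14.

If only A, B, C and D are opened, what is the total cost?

Each post office is assigned to its cheapest site among the open ones.
{A, B, C, D}: P→D 3·13=39, Q→C 4·17=68, R→A 8·25=200, S→C 7·7=49, T→B 4·14=56. Service 412; fixed 489; total 901.

Total cost: 901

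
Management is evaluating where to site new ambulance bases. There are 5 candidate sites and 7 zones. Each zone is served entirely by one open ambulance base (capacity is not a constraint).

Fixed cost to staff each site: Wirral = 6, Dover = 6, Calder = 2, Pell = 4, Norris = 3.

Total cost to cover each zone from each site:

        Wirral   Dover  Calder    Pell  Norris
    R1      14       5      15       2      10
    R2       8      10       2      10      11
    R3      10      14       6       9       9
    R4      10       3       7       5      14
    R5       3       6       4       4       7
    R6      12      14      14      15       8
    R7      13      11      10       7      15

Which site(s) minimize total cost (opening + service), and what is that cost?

Open Calder, Pell and Norris; minimum total cost 43.

For any fixed open set, each zone goes to its cheapest open site; total = fixed + service.
{Calder, Pell, Norris}: R1→Pell 2, R2→Calder 2, R3→Calder 6, R4→Pell 5, R5→Calder 4, R6→Norris 8, R7→Pell 7. Service 34; fixed 9; total 43.
{Calder, Pell}: R1→Pell 2, R2→Calder 2, R3→Calder 6, R4→Pell 5, R5→Calder 4, R6→Calder 14, R7→Pell 7. Service 40; fixed 6; total 46.
{Dover, Calder, Pell, Norris}: service 32 + fixed 15 = 47
{Wirral, Dover, Calder, Pell, Norris}: service 31 + fixed 21 = 52
No other subset beats 43.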